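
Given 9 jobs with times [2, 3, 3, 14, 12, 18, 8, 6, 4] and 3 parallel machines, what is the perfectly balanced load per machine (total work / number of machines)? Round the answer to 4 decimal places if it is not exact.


Total processing time = 2 + 3 + 3 + 14 + 12 + 18 + 8 + 6 + 4 = 70
Number of machines = 3
Ideal balanced load = 70 / 3 = 23.3333

23.3333


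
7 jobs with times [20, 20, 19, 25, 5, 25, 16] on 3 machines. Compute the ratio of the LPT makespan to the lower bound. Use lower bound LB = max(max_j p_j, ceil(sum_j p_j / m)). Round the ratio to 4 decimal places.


LPT order: [25, 25, 20, 20, 19, 16, 5]
Machine loads after assignment: [44, 41, 45]
LPT makespan = 45
Lower bound = max(max_job, ceil(total/3)) = max(25, 44) = 44
Ratio = 45 / 44 = 1.0227

1.0227


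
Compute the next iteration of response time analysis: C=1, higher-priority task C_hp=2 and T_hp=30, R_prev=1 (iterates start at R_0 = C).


R_next = C + ceil(R_prev / T_hp) * C_hp
ceil(1 / 30) = ceil(0.0333) = 1
Interference = 1 * 2 = 2
R_next = 1 + 2 = 3

3


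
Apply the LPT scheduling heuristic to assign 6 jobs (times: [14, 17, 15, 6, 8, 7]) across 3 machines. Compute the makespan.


Sort jobs in decreasing order (LPT): [17, 15, 14, 8, 7, 6]
Assign each job to the least loaded machine:
  Machine 1: jobs [17, 6], load = 23
  Machine 2: jobs [15, 7], load = 22
  Machine 3: jobs [14, 8], load = 22
Makespan = max load = 23

23


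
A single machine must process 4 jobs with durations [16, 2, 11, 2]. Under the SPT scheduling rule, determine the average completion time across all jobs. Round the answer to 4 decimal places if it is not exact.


Sort jobs by processing time (SPT order): [2, 2, 11, 16]
Compute completion times sequentially:
  Job 1: processing = 2, completes at 2
  Job 2: processing = 2, completes at 4
  Job 3: processing = 11, completes at 15
  Job 4: processing = 16, completes at 31
Sum of completion times = 52
Average completion time = 52/4 = 13.0

13.0


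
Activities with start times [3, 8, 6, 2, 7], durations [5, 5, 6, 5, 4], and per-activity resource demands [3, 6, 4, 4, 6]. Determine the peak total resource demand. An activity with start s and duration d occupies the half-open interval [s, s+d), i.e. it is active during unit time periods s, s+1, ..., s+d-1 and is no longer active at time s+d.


Each activity i is active on [start_i, start_i + duration_i).
Compute total resource usage per time slot:
  t=0: active resources = [], total = 0
  t=1: active resources = [], total = 0
  t=2: active resources = [4], total = 4
  t=3: active resources = [3, 4], total = 7
  t=4: active resources = [3, 4], total = 7
  t=5: active resources = [3, 4], total = 7
  t=6: active resources = [3, 4, 4], total = 11
  t=7: active resources = [3, 4, 6], total = 13
  t=8: active resources = [6, 4, 6], total = 16
  t=9: active resources = [6, 4, 6], total = 16
  t=10: active resources = [6, 4, 6], total = 16
  t=11: active resources = [6, 4], total = 10
  t=12: active resources = [6], total = 6
Peak resource demand = 16

16


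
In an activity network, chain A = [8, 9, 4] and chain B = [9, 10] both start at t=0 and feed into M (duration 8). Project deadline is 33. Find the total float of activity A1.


Forward pass: ES(A1) = sum of predecessors on chain A = 0
EF = ES + duration = 0 + 8 = 8
Backward pass: LF(M) = deadline = 33; LS(M) = 33 - 8 = 25
LF(A1) = LS(M) - sum(successors on chain A) = 25 - 13 = 12
LS = LF - duration = 12 - 8 = 4
Total float = LS - ES = 4 - 0 = 4

4


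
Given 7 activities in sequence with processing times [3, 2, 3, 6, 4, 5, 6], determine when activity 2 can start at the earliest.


Activity 2 starts after activities 1 through 1 complete.
Predecessor durations: [3]
ES = 3 = 3

3


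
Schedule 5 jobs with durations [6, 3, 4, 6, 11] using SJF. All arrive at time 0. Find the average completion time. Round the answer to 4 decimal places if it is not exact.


SJF order (ascending): [3, 4, 6, 6, 11]
Completion times:
  Job 1: burst=3, C=3
  Job 2: burst=4, C=7
  Job 3: burst=6, C=13
  Job 4: burst=6, C=19
  Job 5: burst=11, C=30
Average completion = 72/5 = 14.4

14.4


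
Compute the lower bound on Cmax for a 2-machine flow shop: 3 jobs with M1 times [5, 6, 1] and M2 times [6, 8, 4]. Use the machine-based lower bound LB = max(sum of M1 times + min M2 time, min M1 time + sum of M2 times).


LB1 = sum(M1 times) + min(M2 times) = 12 + 4 = 16
LB2 = min(M1 times) + sum(M2 times) = 1 + 18 = 19
Lower bound = max(LB1, LB2) = max(16, 19) = 19

19


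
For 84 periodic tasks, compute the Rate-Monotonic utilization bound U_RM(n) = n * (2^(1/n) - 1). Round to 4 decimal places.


Compute 2^(1/84) = 1.0082858917
Subtract 1: 1.0082858917 - 1 = 0.0082858917
Multiply by n: 84 * 0.0082858917 = 0.6960149028
Round to 4 dp: 0.6960

0.6960


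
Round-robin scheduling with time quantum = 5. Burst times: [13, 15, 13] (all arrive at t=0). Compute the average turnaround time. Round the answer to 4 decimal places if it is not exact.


Time quantum = 5
Execution trace:
  J1 runs 5 units, time = 5
  J2 runs 5 units, time = 10
  J3 runs 5 units, time = 15
  J1 runs 5 units, time = 20
  J2 runs 5 units, time = 25
  J3 runs 5 units, time = 30
  J1 runs 3 units, time = 33
  J2 runs 5 units, time = 38
  J3 runs 3 units, time = 41
Finish times: [33, 38, 41]
Average turnaround = 112/3 = 37.3333

37.3333


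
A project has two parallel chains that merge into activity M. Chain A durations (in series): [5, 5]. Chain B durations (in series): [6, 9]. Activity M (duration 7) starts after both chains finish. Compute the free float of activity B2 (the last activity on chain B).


ES(B2) = sum of predecessors on chain B = 6
EF(B2) = ES + duration = 6 + 9 = 15
Successor of B2 is M. ES(M) = max(sum(A), sum(B)) = max(10, 15) = 15
Free float = ES(successor) - EF(current) = 15 - 15 = 0

0


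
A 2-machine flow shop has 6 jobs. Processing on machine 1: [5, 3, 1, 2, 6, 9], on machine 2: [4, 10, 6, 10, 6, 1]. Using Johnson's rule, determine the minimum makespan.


Apply Johnson's rule:
  Group 1 (a <= b): [(3, 1, 6), (4, 2, 10), (2, 3, 10), (5, 6, 6)]
  Group 2 (a > b): [(1, 5, 4), (6, 9, 1)]
Optimal job order: [3, 4, 2, 5, 1, 6]
Schedule:
  Job 3: M1 done at 1, M2 done at 7
  Job 4: M1 done at 3, M2 done at 17
  Job 2: M1 done at 6, M2 done at 27
  Job 5: M1 done at 12, M2 done at 33
  Job 1: M1 done at 17, M2 done at 37
  Job 6: M1 done at 26, M2 done at 38
Makespan = 38

38


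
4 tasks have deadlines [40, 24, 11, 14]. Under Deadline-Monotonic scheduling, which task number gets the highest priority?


Sort tasks by relative deadline (ascending):
  Task 3: deadline = 11
  Task 4: deadline = 14
  Task 2: deadline = 24
  Task 1: deadline = 40
Priority order (highest first): [3, 4, 2, 1]
Highest priority task = 3

3


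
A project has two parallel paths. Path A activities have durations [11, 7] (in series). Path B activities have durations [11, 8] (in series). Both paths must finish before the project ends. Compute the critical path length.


Path A total = 11 + 7 = 18
Path B total = 11 + 8 = 19
Critical path = longest path = max(18, 19) = 19

19


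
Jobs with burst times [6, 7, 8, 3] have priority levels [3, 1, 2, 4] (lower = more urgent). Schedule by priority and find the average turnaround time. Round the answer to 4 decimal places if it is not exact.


Sort by priority (ascending = highest first):
Order: [(1, 7), (2, 8), (3, 6), (4, 3)]
Completion times:
  Priority 1, burst=7, C=7
  Priority 2, burst=8, C=15
  Priority 3, burst=6, C=21
  Priority 4, burst=3, C=24
Average turnaround = 67/4 = 16.75

16.75


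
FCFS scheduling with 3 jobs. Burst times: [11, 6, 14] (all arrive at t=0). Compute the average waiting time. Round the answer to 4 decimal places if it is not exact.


FCFS order (as given): [11, 6, 14]
Waiting times:
  Job 1: wait = 0
  Job 2: wait = 11
  Job 3: wait = 17
Sum of waiting times = 28
Average waiting time = 28/3 = 9.3333

9.3333


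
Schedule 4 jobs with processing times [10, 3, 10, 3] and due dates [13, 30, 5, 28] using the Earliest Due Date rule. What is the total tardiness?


Sort by due date (EDD order): [(10, 5), (10, 13), (3, 28), (3, 30)]
Compute completion times and tardiness:
  Job 1: p=10, d=5, C=10, tardiness=max(0,10-5)=5
  Job 2: p=10, d=13, C=20, tardiness=max(0,20-13)=7
  Job 3: p=3, d=28, C=23, tardiness=max(0,23-28)=0
  Job 4: p=3, d=30, C=26, tardiness=max(0,26-30)=0
Total tardiness = 12

12


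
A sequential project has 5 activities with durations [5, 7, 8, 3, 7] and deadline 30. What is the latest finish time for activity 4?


LF(activity 4) = deadline - sum of successor durations
Successors: activities 5 through 5 with durations [7]
Sum of successor durations = 7
LF = 30 - 7 = 23

23


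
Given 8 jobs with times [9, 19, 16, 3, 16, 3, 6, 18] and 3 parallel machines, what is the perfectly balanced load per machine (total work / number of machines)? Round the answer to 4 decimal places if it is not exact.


Total processing time = 9 + 19 + 16 + 3 + 16 + 3 + 6 + 18 = 90
Number of machines = 3
Ideal balanced load = 90 / 3 = 30.0

30.0


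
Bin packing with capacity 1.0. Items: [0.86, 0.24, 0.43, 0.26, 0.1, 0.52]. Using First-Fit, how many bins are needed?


Place items sequentially using First-Fit:
  Item 0.86 -> new Bin 1
  Item 0.24 -> new Bin 2
  Item 0.43 -> Bin 2 (now 0.67)
  Item 0.26 -> Bin 2 (now 0.93)
  Item 0.1 -> Bin 1 (now 0.96)
  Item 0.52 -> new Bin 3
Total bins used = 3

3


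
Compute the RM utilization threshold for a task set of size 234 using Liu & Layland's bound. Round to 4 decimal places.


Compute 2^(1/234) = 1.0029665590
Subtract 1: 1.0029665590 - 1 = 0.0029665590
Multiply by n: 234 * 0.0029665590 = 0.6941748060
Round to 4 dp: 0.6942

0.6942


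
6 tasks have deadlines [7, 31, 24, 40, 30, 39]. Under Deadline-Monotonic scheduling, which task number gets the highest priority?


Sort tasks by relative deadline (ascending):
  Task 1: deadline = 7
  Task 3: deadline = 24
  Task 5: deadline = 30
  Task 2: deadline = 31
  Task 6: deadline = 39
  Task 4: deadline = 40
Priority order (highest first): [1, 3, 5, 2, 6, 4]
Highest priority task = 1

1


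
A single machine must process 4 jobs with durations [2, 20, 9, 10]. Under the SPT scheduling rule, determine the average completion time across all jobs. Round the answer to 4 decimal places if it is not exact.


Sort jobs by processing time (SPT order): [2, 9, 10, 20]
Compute completion times sequentially:
  Job 1: processing = 2, completes at 2
  Job 2: processing = 9, completes at 11
  Job 3: processing = 10, completes at 21
  Job 4: processing = 20, completes at 41
Sum of completion times = 75
Average completion time = 75/4 = 18.75

18.75


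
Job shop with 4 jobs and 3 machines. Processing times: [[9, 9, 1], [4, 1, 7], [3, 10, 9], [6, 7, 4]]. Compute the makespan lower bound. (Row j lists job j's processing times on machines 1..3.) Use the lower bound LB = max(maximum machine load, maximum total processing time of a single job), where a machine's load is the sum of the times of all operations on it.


Machine loads:
  Machine 1: 9 + 4 + 3 + 6 = 22
  Machine 2: 9 + 1 + 10 + 7 = 27
  Machine 3: 1 + 7 + 9 + 4 = 21
Max machine load = 27
Job totals:
  Job 1: 19
  Job 2: 12
  Job 3: 22
  Job 4: 17
Max job total = 22
Lower bound = max(27, 22) = 27

27


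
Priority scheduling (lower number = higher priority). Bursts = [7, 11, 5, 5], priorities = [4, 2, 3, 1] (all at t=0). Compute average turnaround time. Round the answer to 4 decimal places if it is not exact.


Sort by priority (ascending = highest first):
Order: [(1, 5), (2, 11), (3, 5), (4, 7)]
Completion times:
  Priority 1, burst=5, C=5
  Priority 2, burst=11, C=16
  Priority 3, burst=5, C=21
  Priority 4, burst=7, C=28
Average turnaround = 70/4 = 17.5

17.5


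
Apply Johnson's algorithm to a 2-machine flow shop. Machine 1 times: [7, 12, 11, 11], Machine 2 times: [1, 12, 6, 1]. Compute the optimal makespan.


Apply Johnson's rule:
  Group 1 (a <= b): [(2, 12, 12)]
  Group 2 (a > b): [(3, 11, 6), (1, 7, 1), (4, 11, 1)]
Optimal job order: [2, 3, 1, 4]
Schedule:
  Job 2: M1 done at 12, M2 done at 24
  Job 3: M1 done at 23, M2 done at 30
  Job 1: M1 done at 30, M2 done at 31
  Job 4: M1 done at 41, M2 done at 42
Makespan = 42

42


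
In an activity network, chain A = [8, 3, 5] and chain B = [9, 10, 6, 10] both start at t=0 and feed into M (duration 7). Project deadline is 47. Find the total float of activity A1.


Forward pass: ES(A1) = sum of predecessors on chain A = 0
EF = ES + duration = 0 + 8 = 8
Backward pass: LF(M) = deadline = 47; LS(M) = 47 - 7 = 40
LF(A1) = LS(M) - sum(successors on chain A) = 40 - 8 = 32
LS = LF - duration = 32 - 8 = 24
Total float = LS - ES = 24 - 0 = 24

24


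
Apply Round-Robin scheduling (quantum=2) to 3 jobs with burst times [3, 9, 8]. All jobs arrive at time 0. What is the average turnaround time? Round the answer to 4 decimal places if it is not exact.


Time quantum = 2
Execution trace:
  J1 runs 2 units, time = 2
  J2 runs 2 units, time = 4
  J3 runs 2 units, time = 6
  J1 runs 1 units, time = 7
  J2 runs 2 units, time = 9
  J3 runs 2 units, time = 11
  J2 runs 2 units, time = 13
  J3 runs 2 units, time = 15
  J2 runs 2 units, time = 17
  J3 runs 2 units, time = 19
  J2 runs 1 units, time = 20
Finish times: [7, 20, 19]
Average turnaround = 46/3 = 15.3333

15.3333


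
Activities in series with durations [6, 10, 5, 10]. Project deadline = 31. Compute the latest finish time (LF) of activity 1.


LF(activity 1) = deadline - sum of successor durations
Successors: activities 2 through 4 with durations [10, 5, 10]
Sum of successor durations = 25
LF = 31 - 25 = 6

6


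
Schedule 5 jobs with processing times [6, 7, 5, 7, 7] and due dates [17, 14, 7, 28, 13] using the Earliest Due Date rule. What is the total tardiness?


Sort by due date (EDD order): [(5, 7), (7, 13), (7, 14), (6, 17), (7, 28)]
Compute completion times and tardiness:
  Job 1: p=5, d=7, C=5, tardiness=max(0,5-7)=0
  Job 2: p=7, d=13, C=12, tardiness=max(0,12-13)=0
  Job 3: p=7, d=14, C=19, tardiness=max(0,19-14)=5
  Job 4: p=6, d=17, C=25, tardiness=max(0,25-17)=8
  Job 5: p=7, d=28, C=32, tardiness=max(0,32-28)=4
Total tardiness = 17

17


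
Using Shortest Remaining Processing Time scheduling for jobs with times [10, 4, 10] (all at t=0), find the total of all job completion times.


Since all jobs arrive at t=0, SRPT equals SPT ordering.
SPT order: [4, 10, 10]
Completion times:
  Job 1: p=4, C=4
  Job 2: p=10, C=14
  Job 3: p=10, C=24
Total completion time = 4 + 14 + 24 = 42

42


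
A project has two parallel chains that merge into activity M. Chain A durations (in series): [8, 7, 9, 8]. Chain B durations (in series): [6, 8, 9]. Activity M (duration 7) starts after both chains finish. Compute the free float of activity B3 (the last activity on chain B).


ES(B3) = sum of predecessors on chain B = 14
EF(B3) = ES + duration = 14 + 9 = 23
Successor of B3 is M. ES(M) = max(sum(A), sum(B)) = max(32, 23) = 32
Free float = ES(successor) - EF(current) = 32 - 23 = 9

9


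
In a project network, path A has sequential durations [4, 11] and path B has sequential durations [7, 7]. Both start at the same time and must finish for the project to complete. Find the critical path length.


Path A total = 4 + 11 = 15
Path B total = 7 + 7 = 14
Critical path = longest path = max(15, 14) = 15

15


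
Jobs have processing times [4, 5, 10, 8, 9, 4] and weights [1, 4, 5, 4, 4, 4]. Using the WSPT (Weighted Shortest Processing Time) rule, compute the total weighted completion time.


Compute p/w ratios and sort ascending (WSPT): [(4, 4), (5, 4), (10, 5), (8, 4), (9, 4), (4, 1)]
Compute weighted completion times:
  Job (p=4,w=4): C=4, w*C=4*4=16
  Job (p=5,w=4): C=9, w*C=4*9=36
  Job (p=10,w=5): C=19, w*C=5*19=95
  Job (p=8,w=4): C=27, w*C=4*27=108
  Job (p=9,w=4): C=36, w*C=4*36=144
  Job (p=4,w=1): C=40, w*C=1*40=40
Total weighted completion time = 439

439


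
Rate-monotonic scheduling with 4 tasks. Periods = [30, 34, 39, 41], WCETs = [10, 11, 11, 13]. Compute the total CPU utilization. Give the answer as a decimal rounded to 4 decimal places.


Compute individual utilizations (exact fractions):
  Task 1: C/T = 10/30 = 1/3 (approx. 0.3333)
  Task 2: C/T = 11/34 (approx. 0.3235)
  Task 3: C/T = 11/39 (approx. 0.2821)
  Task 4: C/T = 13/41 (approx. 0.3171)
Total utilization U = 1/3 + 11/34 + 11/39 + 13/41 = 22761/18122
Rounded to 4 decimal places: U = 1.2560
RM (Liu & Layland) bound for 4 tasks = 0.756828; compare with U = 22761/18122 (approx. 1.255987)
U > 1, so the task set is not schedulable (processor overloaded).

1.2560


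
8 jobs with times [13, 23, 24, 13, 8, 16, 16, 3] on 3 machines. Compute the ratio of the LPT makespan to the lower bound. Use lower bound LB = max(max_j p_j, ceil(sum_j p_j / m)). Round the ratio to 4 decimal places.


LPT order: [24, 23, 16, 16, 13, 13, 8, 3]
Machine loads after assignment: [37, 39, 40]
LPT makespan = 40
Lower bound = max(max_job, ceil(total/3)) = max(24, 39) = 39
Ratio = 40 / 39 = 1.0256

1.0256


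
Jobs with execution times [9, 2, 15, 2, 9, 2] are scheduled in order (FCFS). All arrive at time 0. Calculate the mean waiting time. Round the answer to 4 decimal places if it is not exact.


FCFS order (as given): [9, 2, 15, 2, 9, 2]
Waiting times:
  Job 1: wait = 0
  Job 2: wait = 9
  Job 3: wait = 11
  Job 4: wait = 26
  Job 5: wait = 28
  Job 6: wait = 37
Sum of waiting times = 111
Average waiting time = 111/6 = 18.5

18.5


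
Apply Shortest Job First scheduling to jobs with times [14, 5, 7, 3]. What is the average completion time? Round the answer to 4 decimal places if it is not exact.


SJF order (ascending): [3, 5, 7, 14]
Completion times:
  Job 1: burst=3, C=3
  Job 2: burst=5, C=8
  Job 3: burst=7, C=15
  Job 4: burst=14, C=29
Average completion = 55/4 = 13.75

13.75


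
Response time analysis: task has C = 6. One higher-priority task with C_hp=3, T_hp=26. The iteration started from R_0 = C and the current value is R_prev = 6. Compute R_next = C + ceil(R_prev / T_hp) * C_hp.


R_next = C + ceil(R_prev / T_hp) * C_hp
ceil(6 / 26) = ceil(0.2308) = 1
Interference = 1 * 3 = 3
R_next = 6 + 3 = 9

9


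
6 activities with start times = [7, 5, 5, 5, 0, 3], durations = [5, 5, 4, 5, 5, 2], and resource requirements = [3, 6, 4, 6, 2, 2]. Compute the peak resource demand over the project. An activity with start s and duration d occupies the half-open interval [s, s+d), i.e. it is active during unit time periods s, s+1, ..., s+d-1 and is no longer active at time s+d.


Each activity i is active on [start_i, start_i + duration_i).
Compute total resource usage per time slot:
  t=0: active resources = [2], total = 2
  t=1: active resources = [2], total = 2
  t=2: active resources = [2], total = 2
  t=3: active resources = [2, 2], total = 4
  t=4: active resources = [2, 2], total = 4
  t=5: active resources = [6, 4, 6], total = 16
  t=6: active resources = [6, 4, 6], total = 16
  t=7: active resources = [3, 6, 4, 6], total = 19
  t=8: active resources = [3, 6, 4, 6], total = 19
  t=9: active resources = [3, 6, 6], total = 15
  t=10: active resources = [3], total = 3
  t=11: active resources = [3], total = 3
Peak resource demand = 19

19


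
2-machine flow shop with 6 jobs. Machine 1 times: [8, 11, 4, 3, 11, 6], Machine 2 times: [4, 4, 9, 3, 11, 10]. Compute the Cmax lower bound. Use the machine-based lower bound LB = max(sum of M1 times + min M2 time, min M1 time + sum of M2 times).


LB1 = sum(M1 times) + min(M2 times) = 43 + 3 = 46
LB2 = min(M1 times) + sum(M2 times) = 3 + 41 = 44
Lower bound = max(LB1, LB2) = max(46, 44) = 46

46


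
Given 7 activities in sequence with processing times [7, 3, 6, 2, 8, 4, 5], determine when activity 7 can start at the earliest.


Activity 7 starts after activities 1 through 6 complete.
Predecessor durations: [7, 3, 6, 2, 8, 4]
ES = 7 + 3 + 6 + 2 + 8 + 4 = 30

30


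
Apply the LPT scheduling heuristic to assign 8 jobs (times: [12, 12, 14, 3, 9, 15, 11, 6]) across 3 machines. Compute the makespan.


Sort jobs in decreasing order (LPT): [15, 14, 12, 12, 11, 9, 6, 3]
Assign each job to the least loaded machine:
  Machine 1: jobs [15, 9, 6], load = 30
  Machine 2: jobs [14, 11], load = 25
  Machine 3: jobs [12, 12, 3], load = 27
Makespan = max load = 30

30


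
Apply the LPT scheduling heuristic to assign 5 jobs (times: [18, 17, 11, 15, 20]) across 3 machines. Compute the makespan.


Sort jobs in decreasing order (LPT): [20, 18, 17, 15, 11]
Assign each job to the least loaded machine:
  Machine 1: jobs [20], load = 20
  Machine 2: jobs [18, 11], load = 29
  Machine 3: jobs [17, 15], load = 32
Makespan = max load = 32

32


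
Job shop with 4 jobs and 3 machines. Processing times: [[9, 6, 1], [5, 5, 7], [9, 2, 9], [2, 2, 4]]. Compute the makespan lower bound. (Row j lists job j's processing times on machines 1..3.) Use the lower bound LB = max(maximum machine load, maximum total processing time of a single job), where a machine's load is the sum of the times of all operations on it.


Machine loads:
  Machine 1: 9 + 5 + 9 + 2 = 25
  Machine 2: 6 + 5 + 2 + 2 = 15
  Machine 3: 1 + 7 + 9 + 4 = 21
Max machine load = 25
Job totals:
  Job 1: 16
  Job 2: 17
  Job 3: 20
  Job 4: 8
Max job total = 20
Lower bound = max(25, 20) = 25

25


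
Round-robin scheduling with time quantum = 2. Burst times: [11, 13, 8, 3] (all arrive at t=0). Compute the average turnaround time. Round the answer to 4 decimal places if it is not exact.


Time quantum = 2
Execution trace:
  J1 runs 2 units, time = 2
  J2 runs 2 units, time = 4
  J3 runs 2 units, time = 6
  J4 runs 2 units, time = 8
  J1 runs 2 units, time = 10
  J2 runs 2 units, time = 12
  J3 runs 2 units, time = 14
  J4 runs 1 units, time = 15
  J1 runs 2 units, time = 17
  J2 runs 2 units, time = 19
  J3 runs 2 units, time = 21
  J1 runs 2 units, time = 23
  J2 runs 2 units, time = 25
  J3 runs 2 units, time = 27
  J1 runs 2 units, time = 29
  J2 runs 2 units, time = 31
  J1 runs 1 units, time = 32
  J2 runs 2 units, time = 34
  J2 runs 1 units, time = 35
Finish times: [32, 35, 27, 15]
Average turnaround = 109/4 = 27.25

27.25


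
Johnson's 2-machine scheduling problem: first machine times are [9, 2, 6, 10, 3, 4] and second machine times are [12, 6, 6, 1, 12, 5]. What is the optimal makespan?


Apply Johnson's rule:
  Group 1 (a <= b): [(2, 2, 6), (5, 3, 12), (6, 4, 5), (3, 6, 6), (1, 9, 12)]
  Group 2 (a > b): [(4, 10, 1)]
Optimal job order: [2, 5, 6, 3, 1, 4]
Schedule:
  Job 2: M1 done at 2, M2 done at 8
  Job 5: M1 done at 5, M2 done at 20
  Job 6: M1 done at 9, M2 done at 25
  Job 3: M1 done at 15, M2 done at 31
  Job 1: M1 done at 24, M2 done at 43
  Job 4: M1 done at 34, M2 done at 44
Makespan = 44

44


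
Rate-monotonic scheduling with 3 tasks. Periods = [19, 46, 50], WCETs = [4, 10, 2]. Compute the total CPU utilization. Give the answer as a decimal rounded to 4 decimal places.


Compute individual utilizations (exact fractions):
  Task 1: C/T = 4/19 (approx. 0.2105)
  Task 2: C/T = 10/46 = 5/23 (approx. 0.2174)
  Task 3: C/T = 2/50 = 1/25 (approx. 0.04)
Total utilization U = 4/19 + 5/23 + 1/25 = 5112/10925
Rounded to 4 decimal places: U = 0.4679
RM (Liu & Layland) bound for 3 tasks = 0.779763; compare with U = 5112/10925 (approx. 0.467918)
U <= bound, so schedulable by RM sufficient condition.

0.4679


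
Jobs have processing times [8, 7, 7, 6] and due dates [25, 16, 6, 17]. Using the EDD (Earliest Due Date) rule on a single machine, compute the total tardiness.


Sort by due date (EDD order): [(7, 6), (7, 16), (6, 17), (8, 25)]
Compute completion times and tardiness:
  Job 1: p=7, d=6, C=7, tardiness=max(0,7-6)=1
  Job 2: p=7, d=16, C=14, tardiness=max(0,14-16)=0
  Job 3: p=6, d=17, C=20, tardiness=max(0,20-17)=3
  Job 4: p=8, d=25, C=28, tardiness=max(0,28-25)=3
Total tardiness = 7

7


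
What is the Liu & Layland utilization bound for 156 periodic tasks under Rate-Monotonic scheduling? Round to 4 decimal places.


Compute 2^(1/156) = 1.0044531370
Subtract 1: 1.0044531370 - 1 = 0.0044531370
Multiply by n: 156 * 0.0044531370 = 0.6946893720
Round to 4 dp: 0.6947

0.6947


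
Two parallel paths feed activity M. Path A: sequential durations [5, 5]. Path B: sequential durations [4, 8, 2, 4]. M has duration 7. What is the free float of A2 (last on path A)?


ES(A2) = sum of predecessors on chain A = 5
EF(A2) = ES + duration = 5 + 5 = 10
Successor of A2 is M. ES(M) = max(sum(A), sum(B)) = max(10, 18) = 18
Free float = ES(successor) - EF(current) = 18 - 10 = 8

8


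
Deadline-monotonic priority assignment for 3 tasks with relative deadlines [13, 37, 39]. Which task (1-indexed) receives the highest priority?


Sort tasks by relative deadline (ascending):
  Task 1: deadline = 13
  Task 2: deadline = 37
  Task 3: deadline = 39
Priority order (highest first): [1, 2, 3]
Highest priority task = 1

1


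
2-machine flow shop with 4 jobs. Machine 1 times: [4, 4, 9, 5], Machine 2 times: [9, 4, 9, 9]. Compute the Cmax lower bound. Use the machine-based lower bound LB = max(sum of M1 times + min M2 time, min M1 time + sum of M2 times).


LB1 = sum(M1 times) + min(M2 times) = 22 + 4 = 26
LB2 = min(M1 times) + sum(M2 times) = 4 + 31 = 35
Lower bound = max(LB1, LB2) = max(26, 35) = 35

35


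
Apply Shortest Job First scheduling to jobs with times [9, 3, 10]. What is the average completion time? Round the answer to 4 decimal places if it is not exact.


SJF order (ascending): [3, 9, 10]
Completion times:
  Job 1: burst=3, C=3
  Job 2: burst=9, C=12
  Job 3: burst=10, C=22
Average completion = 37/3 = 12.3333

12.3333


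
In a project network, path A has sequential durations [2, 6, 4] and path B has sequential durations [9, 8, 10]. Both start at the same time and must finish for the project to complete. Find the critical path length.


Path A total = 2 + 6 + 4 = 12
Path B total = 9 + 8 + 10 = 27
Critical path = longest path = max(12, 27) = 27

27


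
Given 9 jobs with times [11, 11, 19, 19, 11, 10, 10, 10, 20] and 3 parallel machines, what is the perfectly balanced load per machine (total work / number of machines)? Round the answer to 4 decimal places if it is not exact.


Total processing time = 11 + 11 + 19 + 19 + 11 + 10 + 10 + 10 + 20 = 121
Number of machines = 3
Ideal balanced load = 121 / 3 = 40.3333

40.3333


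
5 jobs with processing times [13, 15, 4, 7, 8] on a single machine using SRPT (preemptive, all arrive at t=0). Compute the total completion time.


Since all jobs arrive at t=0, SRPT equals SPT ordering.
SPT order: [4, 7, 8, 13, 15]
Completion times:
  Job 1: p=4, C=4
  Job 2: p=7, C=11
  Job 3: p=8, C=19
  Job 4: p=13, C=32
  Job 5: p=15, C=47
Total completion time = 4 + 11 + 19 + 32 + 47 = 113

113


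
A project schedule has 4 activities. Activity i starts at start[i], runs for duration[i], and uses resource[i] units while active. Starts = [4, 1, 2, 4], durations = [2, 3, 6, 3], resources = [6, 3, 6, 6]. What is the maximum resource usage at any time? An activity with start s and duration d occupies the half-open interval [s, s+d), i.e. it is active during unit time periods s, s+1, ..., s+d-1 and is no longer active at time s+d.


Each activity i is active on [start_i, start_i + duration_i).
Compute total resource usage per time slot:
  t=0: active resources = [], total = 0
  t=1: active resources = [3], total = 3
  t=2: active resources = [3, 6], total = 9
  t=3: active resources = [3, 6], total = 9
  t=4: active resources = [6, 6, 6], total = 18
  t=5: active resources = [6, 6, 6], total = 18
  t=6: active resources = [6, 6], total = 12
  t=7: active resources = [6], total = 6
Peak resource demand = 18

18


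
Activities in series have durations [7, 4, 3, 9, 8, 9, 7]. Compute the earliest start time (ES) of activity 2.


Activity 2 starts after activities 1 through 1 complete.
Predecessor durations: [7]
ES = 7 = 7

7


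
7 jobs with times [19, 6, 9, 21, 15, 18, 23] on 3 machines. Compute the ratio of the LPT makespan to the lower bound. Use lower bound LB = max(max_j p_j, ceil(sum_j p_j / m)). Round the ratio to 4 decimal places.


LPT order: [23, 21, 19, 18, 15, 9, 6]
Machine loads after assignment: [38, 36, 37]
LPT makespan = 38
Lower bound = max(max_job, ceil(total/3)) = max(23, 37) = 37
Ratio = 38 / 37 = 1.027

1.027


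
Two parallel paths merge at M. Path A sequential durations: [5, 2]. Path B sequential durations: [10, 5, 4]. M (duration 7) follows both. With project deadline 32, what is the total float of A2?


Forward pass: ES(A2) = sum of predecessors on chain A = 5
EF = ES + duration = 5 + 2 = 7
Backward pass: LF(M) = deadline = 32; LS(M) = 32 - 7 = 25
LF(A2) = LS(M) - sum(successors on chain A) = 25 - 0 = 25
LS = LF - duration = 25 - 2 = 23
Total float = LS - ES = 23 - 5 = 18

18


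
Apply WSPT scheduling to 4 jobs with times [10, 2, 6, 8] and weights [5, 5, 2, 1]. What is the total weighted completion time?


Compute p/w ratios and sort ascending (WSPT): [(2, 5), (10, 5), (6, 2), (8, 1)]
Compute weighted completion times:
  Job (p=2,w=5): C=2, w*C=5*2=10
  Job (p=10,w=5): C=12, w*C=5*12=60
  Job (p=6,w=2): C=18, w*C=2*18=36
  Job (p=8,w=1): C=26, w*C=1*26=26
Total weighted completion time = 132

132


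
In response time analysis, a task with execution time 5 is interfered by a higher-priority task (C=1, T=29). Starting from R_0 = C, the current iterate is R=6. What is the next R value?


R_next = C + ceil(R_prev / T_hp) * C_hp
ceil(6 / 29) = ceil(0.2069) = 1
Interference = 1 * 1 = 1
R_next = 5 + 1 = 6
R_next = R_prev, so the iteration has converged (response time = 6).

6


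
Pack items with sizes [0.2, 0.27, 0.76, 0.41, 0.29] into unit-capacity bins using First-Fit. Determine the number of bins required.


Place items sequentially using First-Fit:
  Item 0.2 -> new Bin 1
  Item 0.27 -> Bin 1 (now 0.47)
  Item 0.76 -> new Bin 2
  Item 0.41 -> Bin 1 (now 0.88)
  Item 0.29 -> new Bin 3
Total bins used = 3

3


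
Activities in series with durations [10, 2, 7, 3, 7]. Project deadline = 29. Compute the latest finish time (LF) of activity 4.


LF(activity 4) = deadline - sum of successor durations
Successors: activities 5 through 5 with durations [7]
Sum of successor durations = 7
LF = 29 - 7 = 22

22


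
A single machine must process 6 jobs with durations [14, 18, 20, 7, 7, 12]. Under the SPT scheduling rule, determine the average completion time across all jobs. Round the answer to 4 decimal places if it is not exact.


Sort jobs by processing time (SPT order): [7, 7, 12, 14, 18, 20]
Compute completion times sequentially:
  Job 1: processing = 7, completes at 7
  Job 2: processing = 7, completes at 14
  Job 3: processing = 12, completes at 26
  Job 4: processing = 14, completes at 40
  Job 5: processing = 18, completes at 58
  Job 6: processing = 20, completes at 78
Sum of completion times = 223
Average completion time = 223/6 = 37.1667

37.1667


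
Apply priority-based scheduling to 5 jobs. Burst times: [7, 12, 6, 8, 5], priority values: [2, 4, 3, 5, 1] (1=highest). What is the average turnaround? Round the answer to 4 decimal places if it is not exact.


Sort by priority (ascending = highest first):
Order: [(1, 5), (2, 7), (3, 6), (4, 12), (5, 8)]
Completion times:
  Priority 1, burst=5, C=5
  Priority 2, burst=7, C=12
  Priority 3, burst=6, C=18
  Priority 4, burst=12, C=30
  Priority 5, burst=8, C=38
Average turnaround = 103/5 = 20.6

20.6


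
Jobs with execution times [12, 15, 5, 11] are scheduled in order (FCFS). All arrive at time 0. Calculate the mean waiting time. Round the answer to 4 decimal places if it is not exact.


FCFS order (as given): [12, 15, 5, 11]
Waiting times:
  Job 1: wait = 0
  Job 2: wait = 12
  Job 3: wait = 27
  Job 4: wait = 32
Sum of waiting times = 71
Average waiting time = 71/4 = 17.75

17.75


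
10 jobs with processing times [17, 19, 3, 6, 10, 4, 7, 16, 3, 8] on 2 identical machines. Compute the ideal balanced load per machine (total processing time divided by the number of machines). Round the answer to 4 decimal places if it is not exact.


Total processing time = 17 + 19 + 3 + 6 + 10 + 4 + 7 + 16 + 3 + 8 = 93
Number of machines = 2
Ideal balanced load = 93 / 2 = 46.5

46.5


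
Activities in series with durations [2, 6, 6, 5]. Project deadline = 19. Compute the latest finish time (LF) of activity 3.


LF(activity 3) = deadline - sum of successor durations
Successors: activities 4 through 4 with durations [5]
Sum of successor durations = 5
LF = 19 - 5 = 14

14


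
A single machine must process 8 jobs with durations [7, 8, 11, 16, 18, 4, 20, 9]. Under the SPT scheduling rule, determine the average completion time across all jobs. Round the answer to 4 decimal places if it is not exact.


Sort jobs by processing time (SPT order): [4, 7, 8, 9, 11, 16, 18, 20]
Compute completion times sequentially:
  Job 1: processing = 4, completes at 4
  Job 2: processing = 7, completes at 11
  Job 3: processing = 8, completes at 19
  Job 4: processing = 9, completes at 28
  Job 5: processing = 11, completes at 39
  Job 6: processing = 16, completes at 55
  Job 7: processing = 18, completes at 73
  Job 8: processing = 20, completes at 93
Sum of completion times = 322
Average completion time = 322/8 = 40.25

40.25


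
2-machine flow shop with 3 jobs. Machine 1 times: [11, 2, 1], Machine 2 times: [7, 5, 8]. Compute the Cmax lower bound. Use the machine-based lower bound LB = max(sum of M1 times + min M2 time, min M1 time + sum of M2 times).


LB1 = sum(M1 times) + min(M2 times) = 14 + 5 = 19
LB2 = min(M1 times) + sum(M2 times) = 1 + 20 = 21
Lower bound = max(LB1, LB2) = max(19, 21) = 21

21


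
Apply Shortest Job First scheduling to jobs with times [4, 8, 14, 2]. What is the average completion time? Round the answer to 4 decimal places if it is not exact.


SJF order (ascending): [2, 4, 8, 14]
Completion times:
  Job 1: burst=2, C=2
  Job 2: burst=4, C=6
  Job 3: burst=8, C=14
  Job 4: burst=14, C=28
Average completion = 50/4 = 12.5

12.5


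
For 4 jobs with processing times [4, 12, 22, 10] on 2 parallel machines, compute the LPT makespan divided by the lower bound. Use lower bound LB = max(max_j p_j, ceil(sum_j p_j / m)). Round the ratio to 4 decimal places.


LPT order: [22, 12, 10, 4]
Machine loads after assignment: [26, 22]
LPT makespan = 26
Lower bound = max(max_job, ceil(total/2)) = max(22, 24) = 24
Ratio = 26 / 24 = 1.0833

1.0833


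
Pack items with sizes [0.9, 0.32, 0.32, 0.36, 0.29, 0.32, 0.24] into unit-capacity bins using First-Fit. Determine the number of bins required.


Place items sequentially using First-Fit:
  Item 0.9 -> new Bin 1
  Item 0.32 -> new Bin 2
  Item 0.32 -> Bin 2 (now 0.64)
  Item 0.36 -> Bin 2 (now 1.0)
  Item 0.29 -> new Bin 3
  Item 0.32 -> Bin 3 (now 0.61)
  Item 0.24 -> Bin 3 (now 0.85)
Total bins used = 3

3


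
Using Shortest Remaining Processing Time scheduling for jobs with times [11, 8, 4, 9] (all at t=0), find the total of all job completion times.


Since all jobs arrive at t=0, SRPT equals SPT ordering.
SPT order: [4, 8, 9, 11]
Completion times:
  Job 1: p=4, C=4
  Job 2: p=8, C=12
  Job 3: p=9, C=21
  Job 4: p=11, C=32
Total completion time = 4 + 12 + 21 + 32 = 69

69


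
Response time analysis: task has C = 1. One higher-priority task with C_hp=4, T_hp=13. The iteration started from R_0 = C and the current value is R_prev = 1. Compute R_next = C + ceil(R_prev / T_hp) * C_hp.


R_next = C + ceil(R_prev / T_hp) * C_hp
ceil(1 / 13) = ceil(0.0769) = 1
Interference = 1 * 4 = 4
R_next = 1 + 4 = 5

5


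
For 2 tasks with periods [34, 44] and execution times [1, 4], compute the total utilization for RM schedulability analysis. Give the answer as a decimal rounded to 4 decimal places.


Compute individual utilizations (exact fractions):
  Task 1: C/T = 1/34 (approx. 0.0294)
  Task 2: C/T = 4/44 = 1/11 (approx. 0.0909)
Total utilization U = 1/34 + 1/11 = 45/374
Rounded to 4 decimal places: U = 0.1203
RM (Liu & Layland) bound for 2 tasks = 0.828427; compare with U = 45/374 (approx. 0.120321)
U <= bound, so schedulable by RM sufficient condition.

0.1203


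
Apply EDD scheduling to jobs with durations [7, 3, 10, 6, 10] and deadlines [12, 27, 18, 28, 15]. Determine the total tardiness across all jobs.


Sort by due date (EDD order): [(7, 12), (10, 15), (10, 18), (3, 27), (6, 28)]
Compute completion times and tardiness:
  Job 1: p=7, d=12, C=7, tardiness=max(0,7-12)=0
  Job 2: p=10, d=15, C=17, tardiness=max(0,17-15)=2
  Job 3: p=10, d=18, C=27, tardiness=max(0,27-18)=9
  Job 4: p=3, d=27, C=30, tardiness=max(0,30-27)=3
  Job 5: p=6, d=28, C=36, tardiness=max(0,36-28)=8
Total tardiness = 22

22


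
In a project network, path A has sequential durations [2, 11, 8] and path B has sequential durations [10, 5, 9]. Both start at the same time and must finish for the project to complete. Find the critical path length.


Path A total = 2 + 11 + 8 = 21
Path B total = 10 + 5 + 9 = 24
Critical path = longest path = max(21, 24) = 24

24


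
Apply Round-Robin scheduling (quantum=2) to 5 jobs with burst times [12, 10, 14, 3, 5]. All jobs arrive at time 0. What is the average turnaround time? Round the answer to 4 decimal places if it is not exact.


Time quantum = 2
Execution trace:
  J1 runs 2 units, time = 2
  J2 runs 2 units, time = 4
  J3 runs 2 units, time = 6
  J4 runs 2 units, time = 8
  J5 runs 2 units, time = 10
  J1 runs 2 units, time = 12
  J2 runs 2 units, time = 14
  J3 runs 2 units, time = 16
  J4 runs 1 units, time = 17
  J5 runs 2 units, time = 19
  J1 runs 2 units, time = 21
  J2 runs 2 units, time = 23
  J3 runs 2 units, time = 25
  J5 runs 1 units, time = 26
  J1 runs 2 units, time = 28
  J2 runs 2 units, time = 30
  J3 runs 2 units, time = 32
  J1 runs 2 units, time = 34
  J2 runs 2 units, time = 36
  J3 runs 2 units, time = 38
  J1 runs 2 units, time = 40
  J3 runs 2 units, time = 42
  J3 runs 2 units, time = 44
Finish times: [40, 36, 44, 17, 26]
Average turnaround = 163/5 = 32.6

32.6


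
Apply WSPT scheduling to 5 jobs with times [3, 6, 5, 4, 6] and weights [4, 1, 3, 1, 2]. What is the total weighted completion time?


Compute p/w ratios and sort ascending (WSPT): [(3, 4), (5, 3), (6, 2), (4, 1), (6, 1)]
Compute weighted completion times:
  Job (p=3,w=4): C=3, w*C=4*3=12
  Job (p=5,w=3): C=8, w*C=3*8=24
  Job (p=6,w=2): C=14, w*C=2*14=28
  Job (p=4,w=1): C=18, w*C=1*18=18
  Job (p=6,w=1): C=24, w*C=1*24=24
Total weighted completion time = 106

106


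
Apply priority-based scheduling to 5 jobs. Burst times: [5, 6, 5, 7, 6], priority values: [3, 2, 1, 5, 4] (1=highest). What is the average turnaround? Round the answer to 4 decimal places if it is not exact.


Sort by priority (ascending = highest first):
Order: [(1, 5), (2, 6), (3, 5), (4, 6), (5, 7)]
Completion times:
  Priority 1, burst=5, C=5
  Priority 2, burst=6, C=11
  Priority 3, burst=5, C=16
  Priority 4, burst=6, C=22
  Priority 5, burst=7, C=29
Average turnaround = 83/5 = 16.6

16.6


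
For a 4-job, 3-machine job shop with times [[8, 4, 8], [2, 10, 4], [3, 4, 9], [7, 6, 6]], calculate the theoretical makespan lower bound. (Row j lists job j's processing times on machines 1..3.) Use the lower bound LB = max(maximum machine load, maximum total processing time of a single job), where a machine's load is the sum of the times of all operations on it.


Machine loads:
  Machine 1: 8 + 2 + 3 + 7 = 20
  Machine 2: 4 + 10 + 4 + 6 = 24
  Machine 3: 8 + 4 + 9 + 6 = 27
Max machine load = 27
Job totals:
  Job 1: 20
  Job 2: 16
  Job 3: 16
  Job 4: 19
Max job total = 20
Lower bound = max(27, 20) = 27

27


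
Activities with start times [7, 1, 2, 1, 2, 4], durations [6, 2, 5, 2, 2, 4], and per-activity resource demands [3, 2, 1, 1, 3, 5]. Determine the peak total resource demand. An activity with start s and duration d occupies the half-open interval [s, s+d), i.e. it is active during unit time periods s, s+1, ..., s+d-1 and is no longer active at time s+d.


Each activity i is active on [start_i, start_i + duration_i).
Compute total resource usage per time slot:
  t=0: active resources = [], total = 0
  t=1: active resources = [2, 1], total = 3
  t=2: active resources = [2, 1, 1, 3], total = 7
  t=3: active resources = [1, 3], total = 4
  t=4: active resources = [1, 5], total = 6
  t=5: active resources = [1, 5], total = 6
  t=6: active resources = [1, 5], total = 6
  t=7: active resources = [3, 5], total = 8
  t=8: active resources = [3], total = 3
  t=9: active resources = [3], total = 3
  t=10: active resources = [3], total = 3
  t=11: active resources = [3], total = 3
  t=12: active resources = [3], total = 3
Peak resource demand = 8

8
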